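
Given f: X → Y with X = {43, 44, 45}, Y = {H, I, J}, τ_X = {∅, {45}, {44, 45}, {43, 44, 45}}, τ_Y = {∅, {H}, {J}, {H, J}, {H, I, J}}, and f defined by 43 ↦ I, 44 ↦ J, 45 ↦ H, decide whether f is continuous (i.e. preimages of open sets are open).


f is NOT continuous.

Compute f^{-1}(U) for each U ∈ τ_Y:
  U = ∅: f^{-1}(U) = ∅ ∈ τ_X ✓.
  U = {H}: f^{-1}(U) = {45} ∈ τ_X ✓.
  U = {J}: f^{-1}(U) = {44} ∉ τ_X ✗.
  U = {H, J}: f^{-1}(U) = {44, 45} ∈ τ_X ✓.
  U = {H, I, J}: f^{-1}(U) = {43, 44, 45} ∈ τ_X ✓.
Found U = {J} with f^{-1}(U) = {44} not in τ_X. Therefore f is NOT continuous.


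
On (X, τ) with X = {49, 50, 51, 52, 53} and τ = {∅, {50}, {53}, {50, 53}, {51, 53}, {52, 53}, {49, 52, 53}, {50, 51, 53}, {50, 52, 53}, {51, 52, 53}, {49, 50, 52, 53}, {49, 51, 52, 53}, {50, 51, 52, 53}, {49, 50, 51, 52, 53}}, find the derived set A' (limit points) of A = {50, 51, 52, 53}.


A' = {49, 51, 52}

For each x ∈ X, list the open sets U ∈ τ with x ∈ U, then check whether U ∩ (A ∖ {x}) ≠ ∅ for every such U.
  x = 49: opens ∋ x are {49, 52, 53}, {49, 50, 52, 53}, {49, 51, 52, 53}, {49, 50, 51, 52, 53}; each meets A ∖ {49}, so x IS a limit point.
  x = 50: open {50} ∋ x has {50} ∩ (A ∖ {50}) = ∅, so x is NOT a limit point.
  x = 51: opens ∋ x are {51, 53}, {50, 51, 53}, {51, 52, 53}, {49, 51, 52, 53}, {50, 51, 52, 53}, {49, 50, 51, 52, 53}; each meets A ∖ {51}, so x IS a limit point.
  x = 52: opens ∋ x are {52, 53}, {49, 52, 53}, {50, 52, 53}, {51, 52, 53}, {49, 50, 52, 53}, {49, 51, 52, 53}, {50, 51, 52, 53}, {49, 50, 51, 52, 53}; each meets A ∖ {52}, so x IS a limit point.
  x = 53: open {53} ∋ x has {53} ∩ (A ∖ {53}) = ∅, so x is NOT a limit point.
Collecting: A' = {49, 51, 52}.


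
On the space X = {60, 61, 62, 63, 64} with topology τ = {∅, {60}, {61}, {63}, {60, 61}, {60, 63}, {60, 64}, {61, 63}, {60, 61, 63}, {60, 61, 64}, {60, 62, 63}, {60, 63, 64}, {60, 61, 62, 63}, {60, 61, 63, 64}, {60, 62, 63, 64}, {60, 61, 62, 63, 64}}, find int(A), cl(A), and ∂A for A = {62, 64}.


int(A) = ∅, cl(A) = {62, 64}, ∂A = {62, 64}.

Closed sets in (X, τ) are complements of opens:
  closed(X, τ) = {∅, {61}, {62}, {64}, {61, 62}, {61, 64}, {62, 63}, {62, 64}, {60, 62, 64}, {61, 62, 63}, {61, 62, 64}, {62, 63, 64}, {60, 61, 62, 64}, {60, 62, 63, 64}, {61, 62, 63, 64}, {60, 61, 62, 63, 64}}.
int(A) = ⋃ {U ∈ τ : U ⊆ A}. Opens contained in A: ∅.
Taking the union of these: int(A) = ∅.
cl(A) = ⋂ {C closed : A ⊆ C}. Closed sets containing A: {62, 64}, {60, 62, 64}, {61, 62, 64}, {62, 63, 64}, {60, 61, 62, 64}, {60, 62, 63, 64}, {61, 62, 63, 64}, {60, 61, 62, 63, 64}.
Intersecting these: cl(A) = {62, 64}.
∂A = cl(A) ∖ int(A) = {62, 64} ∖ ∅ = {62, 64}.


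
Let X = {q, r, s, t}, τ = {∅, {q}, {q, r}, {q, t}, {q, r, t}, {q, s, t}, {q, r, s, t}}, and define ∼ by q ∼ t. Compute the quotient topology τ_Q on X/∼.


X/∼ = {[q=t], [r], [s]}; |τ_Q| = 5.

Equivalence classes: [q=t], [r], [s].
Quotient map π: X → X/∼ sends q ↦ [q=t], r ↦ [r], s ↦ [s], t ↦ [q=t].
For each subset V ⊆ X/∼, compute π^{-1}(V) ⊆ X and check whether π^{-1}(V) ∈ τ. V is open in τ_Q iff π^{-1}(V) ∈ τ.
  V = {}: π^{-1}(V) = ∅ ∈ τ ✓.
  V = {[q=t]}: π^{-1}(V) = {q, t} ∈ τ ✓.
  V = {[r]}: π^{-1}(V) = {r} ∉ τ ✗.
  V = {[q=t], [r]}: π^{-1}(V) = {q, r, t} ∈ τ ✓.
  V = {[s]}: π^{-1}(V) = {s} ∉ τ ✗.
  V = {[q=t], [s]}: π^{-1}(V) = {q, s, t} ∈ τ ✓.
  V = {[r], [s]}: π^{-1}(V) = {r, s} ∉ τ ✗.
  V = {[q=t], [r], [s]}: π^{-1}(V) = {q, r, s, t} ∈ τ ✓.
Open sets in the quotient: τ_Q = {{}, {[q=t]}, {[q=t], [r]}, {[q=t], [s]}, {[q=t], [r], [s]}} (5 elements).


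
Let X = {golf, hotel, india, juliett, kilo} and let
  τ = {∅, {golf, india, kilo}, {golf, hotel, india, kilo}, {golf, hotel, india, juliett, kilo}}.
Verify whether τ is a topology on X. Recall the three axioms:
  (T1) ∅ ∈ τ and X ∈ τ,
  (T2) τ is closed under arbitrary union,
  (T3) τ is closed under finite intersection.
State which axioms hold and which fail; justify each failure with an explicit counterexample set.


τ IS a topology on X.

Axiom (T1): ∅ ∈ τ? Yes; X ∈ τ? Yes.
Axiom (T2/T3): check pairwise unions and intersections of members of τ.
All pairwise intersections and unions checked — each lies in τ. Therefore τ satisfies (T1), (T2), (T3): it IS a topology on X.


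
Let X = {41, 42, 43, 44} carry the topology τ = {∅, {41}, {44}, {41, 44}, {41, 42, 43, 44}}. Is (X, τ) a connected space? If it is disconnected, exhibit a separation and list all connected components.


(X, τ) is connected.

Find clopen sets (U ∈ τ with X ∖ U ∈ τ):
  U = ∅, X ∖ U = {41, 42, 43, 44} — both open, so U is clopen.
  U = {41, 42, 43, 44}, X ∖ U = ∅ — both open, so U is clopen.
Only trivial clopens (∅ and X) exist, so (X, τ) is connected.
Compute connected components by grouping points that agree on all clopens:
  component: {41, 42, 43, 44}


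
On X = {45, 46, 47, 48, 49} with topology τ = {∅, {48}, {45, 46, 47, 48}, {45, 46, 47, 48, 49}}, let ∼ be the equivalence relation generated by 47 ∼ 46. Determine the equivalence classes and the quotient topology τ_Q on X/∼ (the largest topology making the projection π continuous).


X/∼ = {[45], [46=47], [48], [49]}; |τ_Q| = 4.

Equivalence classes: [45], [46=47], [48], [49].
Quotient map π: X → X/∼ sends 45 ↦ [45], 46 ↦ [46=47], 47 ↦ [46=47], 48 ↦ [48], 49 ↦ [49].
For each subset V ⊆ X/∼, compute π^{-1}(V) ⊆ X and check whether π^{-1}(V) ∈ τ. V is open in τ_Q iff π^{-1}(V) ∈ τ.
  V = {}: π^{-1}(V) = ∅ ∈ τ ✓.
  V = {[45]}: π^{-1}(V) = {45} ∉ τ ✗.
  V = {[46=47]}: π^{-1}(V) = {46, 47} ∉ τ ✗.
  V = {[45], [46=47]}: π^{-1}(V) = {45, 46, 47} ∉ τ ✗.
  V = {[48]}: π^{-1}(V) = {48} ∈ τ ✓.
  V = {[45], [48]}: π^{-1}(V) = {45, 48} ∉ τ ✗.
  V = {[46=47], [48]}: π^{-1}(V) = {46, 47, 48} ∉ τ ✗.
  V = {[45], [46=47], [48]}: π^{-1}(V) = {45, 46, 47, 48} ∈ τ ✓.
  V = {[49]}: π^{-1}(V) = {49} ∉ τ ✗.
  V = {[45], [49]}: π^{-1}(V) = {45, 49} ∉ τ ✗.
  V = {[46=47], [49]}: π^{-1}(V) = {46, 47, 49} ∉ τ ✗.
  V = {[45], [46=47], [49]}: π^{-1}(V) = {45, 46, 47, 49} ∉ τ ✗.
  V = {[48], [49]}: π^{-1}(V) = {48, 49} ∉ τ ✗.
  V = {[45], [48], [49]}: π^{-1}(V) = {45, 48, 49} ∉ τ ✗.
  V = {[46=47], [48], [49]}: π^{-1}(V) = {46, 47, 48, 49} ∉ τ ✗.
  V = {[45], [46=47], [48], [49]}: π^{-1}(V) = {45, 46, 47, 48, 49} ∈ τ ✓.
Open sets in the quotient: τ_Q = {{}, {[48]}, {[45], [46=47], [48]}, {[45], [46=47], [48], [49]}} (4 elements).


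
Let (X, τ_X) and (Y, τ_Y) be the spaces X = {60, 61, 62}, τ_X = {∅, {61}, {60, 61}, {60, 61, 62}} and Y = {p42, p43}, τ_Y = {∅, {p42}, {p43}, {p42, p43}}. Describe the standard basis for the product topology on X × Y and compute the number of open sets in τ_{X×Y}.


Basis B = {∅ × ∅, {61} × {p42}, {61} × {p43}, {60, 61} × {p42}, {60, 61} × {p43}, {61} × {p42, p43}, {60, 61, 62} × {p42}, {60, 61, 62} × {p43}, {60, 61} × {p42, p43}, {60, 61, 62} × {p42, p43}}; |τ_{X×Y}| = 16.

Enumerate products U × V with U ∈ τ_X, V ∈ τ_Y (deduplicated):
  ∅ × ∅ = {} (∅)
  {61} × {p42} = {(61,p42)}
  {61} × {p43} = {(61,p43)}
  {60, 61} × {p42} = {(60,p42), (61,p42)}
  {60, 61} × {p43} = {(60,p43), (61,p43)}
  {61} × {p42, p43} = {(61,p42), (61,p43)}
  {60, 61, 62} × {p42} = {(60,p42), (61,p42), (62,p42)}
  {60, 61, 62} × {p43} = {(60,p43), (61,p43), (62,p43)}
  {60, 61} × {p42, p43} = {(60,p42), (60,p43), (61,p42), (61,p43)}
  {60, 61, 62} × {p42, p43} = {(60,p42), (60,p43), (61,p42), (61,p43), (62,p42), (62,p43)}
These 10 distinct sets form the basis B.
Close under arbitrary unions to get τ_{X×Y}; counting gives |τ_{X×Y}| = 16.


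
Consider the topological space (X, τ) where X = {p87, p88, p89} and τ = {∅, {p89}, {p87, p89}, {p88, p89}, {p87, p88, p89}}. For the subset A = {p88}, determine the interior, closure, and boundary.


int(A) = ∅, cl(A) = {p88}, ∂A = {p88}.

Closed sets in (X, τ) are complements of opens:
  closed(X, τ) = {∅, {p87}, {p88}, {p87, p88}, {p87, p88, p89}}.
int(A) = ⋃ {U ∈ τ : U ⊆ A}. Opens contained in A: ∅.
Taking the union of these: int(A) = ∅.
cl(A) = ⋂ {C closed : A ⊆ C}. Closed sets containing A: {p88}, {p87, p88}, {p87, p88, p89}.
Intersecting these: cl(A) = {p88}.
∂A = cl(A) ∖ int(A) = {p88} ∖ ∅ = {p88}.


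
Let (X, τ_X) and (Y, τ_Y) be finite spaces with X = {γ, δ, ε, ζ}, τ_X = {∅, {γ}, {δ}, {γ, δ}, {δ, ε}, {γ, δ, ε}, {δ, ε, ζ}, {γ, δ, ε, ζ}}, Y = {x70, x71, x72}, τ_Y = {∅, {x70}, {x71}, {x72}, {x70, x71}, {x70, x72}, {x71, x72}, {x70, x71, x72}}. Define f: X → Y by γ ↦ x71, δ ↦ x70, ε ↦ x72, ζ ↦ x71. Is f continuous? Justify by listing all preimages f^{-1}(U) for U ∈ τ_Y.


f is NOT continuous.

Compute f^{-1}(U) for each U ∈ τ_Y:
  U = ∅: f^{-1}(U) = ∅ ∈ τ_X ✓.
  U = {x70}: f^{-1}(U) = {δ} ∈ τ_X ✓.
  U = {x71}: f^{-1}(U) = {γ, ζ} ∉ τ_X ✗.
  U = {x72}: f^{-1}(U) = {ε} ∉ τ_X ✗.
  U = {x70, x71}: f^{-1}(U) = {γ, δ, ζ} ∉ τ_X ✗.
  U = {x70, x72}: f^{-1}(U) = {δ, ε} ∈ τ_X ✓.
  U = {x71, x72}: f^{-1}(U) = {γ, ε, ζ} ∉ τ_X ✗.
  U = {x70, x71, x72}: f^{-1}(U) = {γ, δ, ε, ζ} ∈ τ_X ✓.
Found U = {x71} with f^{-1}(U) = {γ, ζ} not in τ_X. Therefore f is NOT continuous.


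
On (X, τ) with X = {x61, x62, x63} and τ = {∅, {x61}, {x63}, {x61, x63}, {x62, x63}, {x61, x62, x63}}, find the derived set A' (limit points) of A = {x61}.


A' = ∅

For each x ∈ X, list the open sets U ∈ τ with x ∈ U, then check whether U ∩ (A ∖ {x}) ≠ ∅ for every such U.
  x = x61: open {x61} ∋ x has {x61} ∩ (A ∖ {x61}) = ∅, so x is NOT a limit point.
  x = x62: open {x62, x63} ∋ x has {x62, x63} ∩ (A ∖ {x62}) = ∅, so x is NOT a limit point.
  x = x63: open {x63} ∋ x has {x63} ∩ (A ∖ {x63}) = ∅, so x is NOT a limit point.
Collecting: A' = ∅.


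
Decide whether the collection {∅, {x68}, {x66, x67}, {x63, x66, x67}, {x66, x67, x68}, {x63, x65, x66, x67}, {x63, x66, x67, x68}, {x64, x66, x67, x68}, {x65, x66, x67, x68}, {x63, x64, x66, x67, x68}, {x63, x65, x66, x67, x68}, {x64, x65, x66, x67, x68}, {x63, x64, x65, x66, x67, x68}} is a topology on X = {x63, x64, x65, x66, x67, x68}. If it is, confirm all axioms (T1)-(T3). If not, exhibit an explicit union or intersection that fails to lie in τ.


τ is NOT a topology on X.

Axiom (T1): ∅ ∈ τ? Yes; X ∈ τ? Yes.
Axiom (T2/T3): check pairwise unions and intersections of members of τ.
Counterexample for (T3): {x63, x65, x66, x67} ∩ {x65, x66, x67, x68} = {x65, x66, x67} ∉ τ. Therefore τ is NOT a topology.


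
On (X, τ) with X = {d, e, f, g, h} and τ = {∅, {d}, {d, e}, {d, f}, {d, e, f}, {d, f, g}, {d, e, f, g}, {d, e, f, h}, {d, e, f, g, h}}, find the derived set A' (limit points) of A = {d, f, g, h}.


A' = {e, f, g, h}

For each x ∈ X, list the open sets U ∈ τ with x ∈ U, then check whether U ∩ (A ∖ {x}) ≠ ∅ for every such U.
  x = d: open {d} ∋ x has {d} ∩ (A ∖ {d}) = ∅, so x is NOT a limit point.
  x = e: opens ∋ x are {d, e}, {d, e, f}, {d, e, f, g}, {d, e, f, h}, {d, e, f, g, h}; each meets A ∖ {e}, so x IS a limit point.
  x = f: opens ∋ x are {d, f}, {d, e, f}, {d, f, g}, {d, e, f, g}, {d, e, f, h}, {d, e, f, g, h}; each meets A ∖ {f}, so x IS a limit point.
  x = g: opens ∋ x are {d, f, g}, {d, e, f, g}, {d, e, f, g, h}; each meets A ∖ {g}, so x IS a limit point.
  x = h: opens ∋ x are {d, e, f, h}, {d, e, f, g, h}; each meets A ∖ {h}, so x IS a limit point.
Collecting: A' = {e, f, g, h}.


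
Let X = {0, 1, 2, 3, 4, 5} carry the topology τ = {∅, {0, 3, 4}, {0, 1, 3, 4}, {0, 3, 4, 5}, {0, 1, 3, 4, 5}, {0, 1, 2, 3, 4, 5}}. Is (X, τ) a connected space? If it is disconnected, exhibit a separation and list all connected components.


(X, τ) is connected.

Find clopen sets (U ∈ τ with X ∖ U ∈ τ):
  U = ∅, X ∖ U = {0, 1, 2, 3, 4, 5} — both open, so U is clopen.
  U = {0, 1, 2, 3, 4, 5}, X ∖ U = ∅ — both open, so U is clopen.
Only trivial clopens (∅ and X) exist, so (X, τ) is connected.
Compute connected components by grouping points that agree on all clopens:
  component: {0, 1, 2, 3, 4, 5}


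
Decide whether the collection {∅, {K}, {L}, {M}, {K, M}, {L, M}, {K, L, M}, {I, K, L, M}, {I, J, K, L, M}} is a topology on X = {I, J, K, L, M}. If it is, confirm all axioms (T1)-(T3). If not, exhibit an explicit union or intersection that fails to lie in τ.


τ is NOT a topology on X.

Axiom (T1): ∅ ∈ τ? Yes; X ∈ τ? Yes.
Axiom (T2/T3): check pairwise unions and intersections of members of τ.
Counterexample for (T2): {K} ∪ {L} = {K, L} ∉ τ. Therefore τ is NOT a topology.


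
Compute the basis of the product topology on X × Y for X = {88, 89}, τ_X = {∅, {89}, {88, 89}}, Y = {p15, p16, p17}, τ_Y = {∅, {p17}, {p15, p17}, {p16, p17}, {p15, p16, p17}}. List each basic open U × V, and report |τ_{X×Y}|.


Basis B = {∅ × ∅, {89} × {p17}, {88, 89} × {p17}, {89} × {p15, p17}, {89} × {p16, p17}, {89} × {p15, p16, p17}, {88, 89} × {p15, p17}, {88, 89} × {p16, p17}, {88, 89} × {p15, p16, p17}}; |τ_{X×Y}| = 14.

Enumerate products U × V with U ∈ τ_X, V ∈ τ_Y (deduplicated):
  ∅ × ∅ = {} (∅)
  {89} × {p17} = {(89,p17)}
  {88, 89} × {p17} = {(88,p17), (89,p17)}
  {89} × {p15, p17} = {(89,p15), (89,p17)}
  {89} × {p16, p17} = {(89,p16), (89,p17)}
  {89} × {p15, p16, p17} = {(89,p15), (89,p16), (89,p17)}
  {88, 89} × {p15, p17} = {(88,p15), (88,p17), (89,p15), (89,p17)}
  {88, 89} × {p16, p17} = {(88,p16), (88,p17), (89,p16), (89,p17)}
  {88, 89} × {p15, p16, p17} = {(88,p15), (88,p16), (88,p17), (89,p15), (89,p16), (89,p17)}
These 9 distinct sets form the basis B.
Close under arbitrary unions to get τ_{X×Y}; counting gives |τ_{X×Y}| = 14.


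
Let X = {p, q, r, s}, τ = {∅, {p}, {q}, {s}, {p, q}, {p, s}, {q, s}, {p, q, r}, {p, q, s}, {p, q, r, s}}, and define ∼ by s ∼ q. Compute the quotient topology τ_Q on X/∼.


X/∼ = {[p], [q=s], [r]}; |τ_Q| = 5.

Equivalence classes: [p], [q=s], [r].
Quotient map π: X → X/∼ sends p ↦ [p], q ↦ [q=s], r ↦ [r], s ↦ [q=s].
For each subset V ⊆ X/∼, compute π^{-1}(V) ⊆ X and check whether π^{-1}(V) ∈ τ. V is open in τ_Q iff π^{-1}(V) ∈ τ.
  V = {}: π^{-1}(V) = ∅ ∈ τ ✓.
  V = {[p]}: π^{-1}(V) = {p} ∈ τ ✓.
  V = {[q=s]}: π^{-1}(V) = {q, s} ∈ τ ✓.
  V = {[p], [q=s]}: π^{-1}(V) = {p, q, s} ∈ τ ✓.
  V = {[r]}: π^{-1}(V) = {r} ∉ τ ✗.
  V = {[p], [r]}: π^{-1}(V) = {p, r} ∉ τ ✗.
  V = {[q=s], [r]}: π^{-1}(V) = {q, r, s} ∉ τ ✗.
  V = {[p], [q=s], [r]}: π^{-1}(V) = {p, q, r, s} ∈ τ ✓.
Open sets in the quotient: τ_Q = {{}, {[p]}, {[q=s]}, {[p], [q=s]}, {[p], [q=s], [r]}} (5 elements).


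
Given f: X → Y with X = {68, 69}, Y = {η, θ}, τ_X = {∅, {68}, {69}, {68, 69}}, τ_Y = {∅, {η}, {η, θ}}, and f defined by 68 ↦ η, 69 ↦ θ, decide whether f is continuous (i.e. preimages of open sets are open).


f IS continuous.

Compute f^{-1}(U) for each U ∈ τ_Y:
  U = ∅: f^{-1}(U) = ∅ ∈ τ_X ✓.
  U = {η}: f^{-1}(U) = {68} ∈ τ_X ✓.
  U = {η, θ}: f^{-1}(U) = {68, 69} ∈ τ_X ✓.
Every preimage lies in τ_X, so f IS continuous.


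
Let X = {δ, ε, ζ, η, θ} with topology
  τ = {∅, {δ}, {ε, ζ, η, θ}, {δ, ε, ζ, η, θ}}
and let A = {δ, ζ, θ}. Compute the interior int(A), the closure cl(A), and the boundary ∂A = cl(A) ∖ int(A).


int(A) = {δ}, cl(A) = {δ, ε, ζ, η, θ}, ∂A = {ε, ζ, η, θ}.

Closed sets in (X, τ) are complements of opens:
  closed(X, τ) = {∅, {δ}, {ε, ζ, η, θ}, {δ, ε, ζ, η, θ}}.
int(A) = ⋃ {U ∈ τ : U ⊆ A}. Opens contained in A: ∅, {δ}.
Taking the union of these: int(A) = {δ}.
cl(A) = ⋂ {C closed : A ⊆ C}. Closed sets containing A: {δ, ε, ζ, η, θ}.
Intersecting these: cl(A) = {δ, ε, ζ, η, θ}.
∂A = cl(A) ∖ int(A) = {δ, ε, ζ, η, θ} ∖ {δ} = {ε, ζ, η, θ}.


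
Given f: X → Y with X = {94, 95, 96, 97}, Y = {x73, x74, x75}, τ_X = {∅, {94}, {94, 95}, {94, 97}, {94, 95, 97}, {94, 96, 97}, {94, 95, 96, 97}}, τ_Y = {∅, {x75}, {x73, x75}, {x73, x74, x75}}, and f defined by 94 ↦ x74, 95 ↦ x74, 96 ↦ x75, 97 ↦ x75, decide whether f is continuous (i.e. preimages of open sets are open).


f is NOT continuous.

Compute f^{-1}(U) for each U ∈ τ_Y:
  U = ∅: f^{-1}(U) = ∅ ∈ τ_X ✓.
  U = {x75}: f^{-1}(U) = {96, 97} ∉ τ_X ✗.
  U = {x73, x75}: f^{-1}(U) = {96, 97} ∉ τ_X ✗.
  U = {x73, x74, x75}: f^{-1}(U) = {94, 95, 96, 97} ∈ τ_X ✓.
Found U = {x75} with f^{-1}(U) = {96, 97} not in τ_X. Therefore f is NOT continuous.


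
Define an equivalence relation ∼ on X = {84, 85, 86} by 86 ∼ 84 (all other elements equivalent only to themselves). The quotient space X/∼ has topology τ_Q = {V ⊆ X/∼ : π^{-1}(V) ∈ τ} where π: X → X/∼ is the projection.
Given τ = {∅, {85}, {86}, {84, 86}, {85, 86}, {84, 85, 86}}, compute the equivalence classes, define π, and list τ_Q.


X/∼ = {[84=86], [85]}; |τ_Q| = 4.

Equivalence classes: [84=86], [85].
Quotient map π: X → X/∼ sends 84 ↦ [84=86], 85 ↦ [85], 86 ↦ [84=86].
For each subset V ⊆ X/∼, compute π^{-1}(V) ⊆ X and check whether π^{-1}(V) ∈ τ. V is open in τ_Q iff π^{-1}(V) ∈ τ.
  V = {}: π^{-1}(V) = ∅ ∈ τ ✓.
  V = {[84=86]}: π^{-1}(V) = {84, 86} ∈ τ ✓.
  V = {[85]}: π^{-1}(V) = {85} ∈ τ ✓.
  V = {[84=86], [85]}: π^{-1}(V) = {84, 85, 86} ∈ τ ✓.
Open sets in the quotient: τ_Q = {{}, {[84=86]}, {[85]}, {[84=86], [85]}} (4 elements).


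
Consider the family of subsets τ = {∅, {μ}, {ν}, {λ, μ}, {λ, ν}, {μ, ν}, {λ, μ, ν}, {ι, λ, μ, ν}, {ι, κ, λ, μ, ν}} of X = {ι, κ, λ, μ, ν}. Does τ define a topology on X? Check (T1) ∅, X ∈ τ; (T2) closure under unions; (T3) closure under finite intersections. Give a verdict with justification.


τ is NOT a topology on X.

Axiom (T1): ∅ ∈ τ? Yes; X ∈ τ? Yes.
Axiom (T2/T3): check pairwise unions and intersections of members of τ.
Counterexample for (T3): {λ, μ} ∩ {λ, ν} = {λ} ∉ τ. Therefore τ is NOT a topology.


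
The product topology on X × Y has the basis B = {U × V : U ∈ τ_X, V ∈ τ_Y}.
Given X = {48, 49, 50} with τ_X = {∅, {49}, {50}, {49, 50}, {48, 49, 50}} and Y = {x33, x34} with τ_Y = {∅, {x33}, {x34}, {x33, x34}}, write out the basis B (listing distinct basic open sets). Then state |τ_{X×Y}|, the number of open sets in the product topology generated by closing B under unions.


Basis B = {∅ × ∅, {49} × {x33}, {49} × {x34}, {50} × {x33}, {50} × {x34}, {49} × {x33, x34}, {49, 50} × {x33}, {49, 50} × {x34}, {50} × {x33, x34}, {48, 49, 50} × {x33}, {48, 49, 50} × {x34}, {49, 50} × {x33, x34}, {48, 49, 50} × {x33, x34}}; |τ_{X×Y}| = 25.

Enumerate products U × V with U ∈ τ_X, V ∈ τ_Y (deduplicated):
  ∅ × ∅ = {} (∅)
  {49} × {x33} = {(49,x33)}
  {49} × {x34} = {(49,x34)}
  {50} × {x33} = {(50,x33)}
  {50} × {x34} = {(50,x34)}
  {49} × {x33, x34} = {(49,x33), (49,x34)}
  {49, 50} × {x33} = {(49,x33), (50,x33)}
  {49, 50} × {x34} = {(49,x34), (50,x34)}
  {50} × {x33, x34} = {(50,x33), (50,x34)}
  {48, 49, 50} × {x33} = {(48,x33), (49,x33), (50,x33)}
  {48, 49, 50} × {x34} = {(48,x34), (49,x34), (50,x34)}
  {49, 50} × {x33, x34} = {(49,x33), (49,x34), (50,x33), (50,x34)}
  {48, 49, 50} × {x33, x34} = {(48,x33), (48,x34), (49,x33), (49,x34), (50,x33), (50,x34)}
These 13 distinct sets form the basis B.
Close under arbitrary unions to get τ_{X×Y}; counting gives |τ_{X×Y}| = 25.


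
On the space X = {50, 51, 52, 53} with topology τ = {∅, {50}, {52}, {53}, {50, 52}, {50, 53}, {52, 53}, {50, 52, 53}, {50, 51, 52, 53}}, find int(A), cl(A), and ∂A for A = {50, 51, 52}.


int(A) = {50, 52}, cl(A) = {50, 51, 52}, ∂A = {51}.

Closed sets in (X, τ) are complements of opens:
  closed(X, τ) = {∅, {51}, {50, 51}, {51, 52}, {51, 53}, {50, 51, 52}, {50, 51, 53}, {51, 52, 53}, {50, 51, 52, 53}}.
int(A) = ⋃ {U ∈ τ : U ⊆ A}. Opens contained in A: ∅, {50}, {52}, {50, 52}.
Taking the union of these: int(A) = {50, 52}.
cl(A) = ⋂ {C closed : A ⊆ C}. Closed sets containing A: {50, 51, 52}, {50, 51, 52, 53}.
Intersecting these: cl(A) = {50, 51, 52}.
∂A = cl(A) ∖ int(A) = {50, 51, 52} ∖ {50, 52} = {51}.


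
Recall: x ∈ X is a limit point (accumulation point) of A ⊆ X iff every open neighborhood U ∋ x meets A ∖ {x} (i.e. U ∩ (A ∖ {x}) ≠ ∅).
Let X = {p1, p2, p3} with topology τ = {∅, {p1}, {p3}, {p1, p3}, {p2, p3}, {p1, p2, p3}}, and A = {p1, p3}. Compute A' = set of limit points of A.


A' = {p2}

For each x ∈ X, list the open sets U ∈ τ with x ∈ U, then check whether U ∩ (A ∖ {x}) ≠ ∅ for every such U.
  x = p1: open {p1} ∋ x has {p1} ∩ (A ∖ {p1}) = ∅, so x is NOT a limit point.
  x = p2: opens ∋ x are {p2, p3}, {p1, p2, p3}; each meets A ∖ {p2}, so x IS a limit point.
  x = p3: open {p3} ∋ x has {p3} ∩ (A ∖ {p3}) = ∅, so x is NOT a limit point.
Collecting: A' = {p2}.


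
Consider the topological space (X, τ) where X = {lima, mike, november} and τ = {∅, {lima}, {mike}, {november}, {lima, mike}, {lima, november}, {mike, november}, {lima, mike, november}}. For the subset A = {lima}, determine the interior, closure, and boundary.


int(A) = {lima}, cl(A) = {lima}, ∂A = ∅.

Closed sets in (X, τ) are complements of opens:
  closed(X, τ) = {∅, {lima}, {mike}, {november}, {lima, mike}, {lima, november}, {mike, november}, {lima, mike, november}}.
int(A) = ⋃ {U ∈ τ : U ⊆ A}. Opens contained in A: ∅, {lima}.
Taking the union of these: int(A) = {lima}.
cl(A) = ⋂ {C closed : A ⊆ C}. Closed sets containing A: {lima}, {lima, mike}, {lima, november}, {lima, mike, november}.
Intersecting these: cl(A) = {lima}.
∂A = cl(A) ∖ int(A) = {lima} ∖ {lima} = ∅.


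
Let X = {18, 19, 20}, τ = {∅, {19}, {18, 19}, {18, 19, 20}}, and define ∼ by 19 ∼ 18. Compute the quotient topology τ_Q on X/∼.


X/∼ = {[18=19], [20]}; |τ_Q| = 3.

Equivalence classes: [18=19], [20].
Quotient map π: X → X/∼ sends 18 ↦ [18=19], 19 ↦ [18=19], 20 ↦ [20].
For each subset V ⊆ X/∼, compute π^{-1}(V) ⊆ X and check whether π^{-1}(V) ∈ τ. V is open in τ_Q iff π^{-1}(V) ∈ τ.
  V = {}: π^{-1}(V) = ∅ ∈ τ ✓.
  V = {[18=19]}: π^{-1}(V) = {18, 19} ∈ τ ✓.
  V = {[20]}: π^{-1}(V) = {20} ∉ τ ✗.
  V = {[18=19], [20]}: π^{-1}(V) = {18, 19, 20} ∈ τ ✓.
Open sets in the quotient: τ_Q = {{}, {[18=19]}, {[18=19], [20]}} (3 elements).


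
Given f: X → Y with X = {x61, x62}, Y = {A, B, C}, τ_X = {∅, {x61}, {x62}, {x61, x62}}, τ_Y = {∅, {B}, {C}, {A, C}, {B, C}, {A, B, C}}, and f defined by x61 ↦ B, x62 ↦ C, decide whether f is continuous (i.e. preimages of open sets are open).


f IS continuous.

Compute f^{-1}(U) for each U ∈ τ_Y:
  U = ∅: f^{-1}(U) = ∅ ∈ τ_X ✓.
  U = {B}: f^{-1}(U) = {x61} ∈ τ_X ✓.
  U = {C}: f^{-1}(U) = {x62} ∈ τ_X ✓.
  U = {A, C}: f^{-1}(U) = {x62} ∈ τ_X ✓.
  U = {B, C}: f^{-1}(U) = {x61, x62} ∈ τ_X ✓.
  U = {A, B, C}: f^{-1}(U) = {x61, x62} ∈ τ_X ✓.
Every preimage lies in τ_X, so f IS continuous.


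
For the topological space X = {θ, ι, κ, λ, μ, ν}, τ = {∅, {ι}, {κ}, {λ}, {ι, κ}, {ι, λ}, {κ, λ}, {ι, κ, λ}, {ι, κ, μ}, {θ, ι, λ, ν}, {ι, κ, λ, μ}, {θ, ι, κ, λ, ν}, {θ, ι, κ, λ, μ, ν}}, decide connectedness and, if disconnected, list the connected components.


(X, τ) is connected.

Find clopen sets (U ∈ τ with X ∖ U ∈ τ):
  U = ∅, X ∖ U = {θ, ι, κ, λ, μ, ν} — both open, so U is clopen.
  U = {θ, ι, κ, λ, μ, ν}, X ∖ U = ∅ — both open, so U is clopen.
Only trivial clopens (∅ and X) exist, so (X, τ) is connected.
Compute connected components by grouping points that agree on all clopens:
  component: {θ, ι, κ, λ, μ, ν}


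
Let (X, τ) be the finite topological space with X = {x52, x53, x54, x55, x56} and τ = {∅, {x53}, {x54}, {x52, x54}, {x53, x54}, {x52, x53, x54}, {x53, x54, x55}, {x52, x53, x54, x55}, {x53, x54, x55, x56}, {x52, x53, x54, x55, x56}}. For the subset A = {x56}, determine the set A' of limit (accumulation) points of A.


A' = ∅

For each x ∈ X, list the open sets U ∈ τ with x ∈ U, then check whether U ∩ (A ∖ {x}) ≠ ∅ for every such U.
  x = x52: open {x52, x54} ∋ x has {x52, x54} ∩ (A ∖ {x52}) = ∅, so x is NOT a limit point.
  x = x53: open {x53} ∋ x has {x53} ∩ (A ∖ {x53}) = ∅, so x is NOT a limit point.
  x = x54: open {x54} ∋ x has {x54} ∩ (A ∖ {x54}) = ∅, so x is NOT a limit point.
  x = x55: open {x53, x54, x55} ∋ x has {x53, x54, x55} ∩ (A ∖ {x55}) = ∅, so x is NOT a limit point.
  x = x56: open {x53, x54, x55, x56} ∋ x has {x53, x54, x55, x56} ∩ (A ∖ {x56}) = ∅, so x is NOT a limit point.
Collecting: A' = ∅.


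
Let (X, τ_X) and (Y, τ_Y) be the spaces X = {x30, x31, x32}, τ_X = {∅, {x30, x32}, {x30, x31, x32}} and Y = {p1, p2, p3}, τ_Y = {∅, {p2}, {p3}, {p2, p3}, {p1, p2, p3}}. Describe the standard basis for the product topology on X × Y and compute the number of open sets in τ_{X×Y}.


Basis B = {∅ × ∅, {x30, x32} × {p2}, {x30, x32} × {p3}, {x30, x31, x32} × {p2}, {x30, x31, x32} × {p3}, {x30, x32} × {p2, p3}, {x30, x32} × {p1, p2, p3}, {x30, x31, x32} × {p2, p3}, {x30, x31, x32} × {p1, p2, p3}}; |τ_{X×Y}| = 14.

Enumerate products U × V with U ∈ τ_X, V ∈ τ_Y (deduplicated):
  ∅ × ∅ = {} (∅)
  {x30, x32} × {p2} = {(x30,p2), (x32,p2)}
  {x30, x32} × {p3} = {(x30,p3), (x32,p3)}
  {x30, x31, x32} × {p2} = {(x30,p2), (x31,p2), (x32,p2)}
  {x30, x31, x32} × {p3} = {(x30,p3), (x31,p3), (x32,p3)}
  {x30, x32} × {p2, p3} = {(x30,p2), (x30,p3), (x32,p2), (x32,p3)}
  {x30, x32} × {p1, p2, p3} = {(x30,p1), (x30,p2), (x30,p3), (x32,p1), (x32,p2), (x32,p3)}
  {x30, x31, x32} × {p2, p3} = {(x30,p2), (x30,p3), (x31,p2), (x31,p3), (x32,p2), (x32,p3)}
  {x30, x31, x32} × {p1, p2, p3} = {(x30,p1), (x30,p2), (x30,p3), (x31,p1), (x31,p2), (x31,p3), (x32,p1), (x32,p2), (x32,p3)}
These 9 distinct sets form the basis B.
Close under arbitrary unions to get τ_{X×Y}; counting gives |τ_{X×Y}| = 14.


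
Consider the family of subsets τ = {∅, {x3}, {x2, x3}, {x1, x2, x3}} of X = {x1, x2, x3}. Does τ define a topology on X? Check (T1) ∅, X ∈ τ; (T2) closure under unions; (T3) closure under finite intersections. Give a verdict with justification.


τ IS a topology on X.

Axiom (T1): ∅ ∈ τ? Yes; X ∈ τ? Yes.
Axiom (T2/T3): check pairwise unions and intersections of members of τ.
All pairwise intersections and unions checked — each lies in τ. Therefore τ satisfies (T1), (T2), (T3): it IS a topology on X.


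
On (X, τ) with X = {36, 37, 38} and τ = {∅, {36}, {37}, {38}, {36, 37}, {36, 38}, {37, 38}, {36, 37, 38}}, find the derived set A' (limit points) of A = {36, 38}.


A' = ∅

For each x ∈ X, list the open sets U ∈ τ with x ∈ U, then check whether U ∩ (A ∖ {x}) ≠ ∅ for every such U.
  x = 36: open {36} ∋ x has {36} ∩ (A ∖ {36}) = ∅, so x is NOT a limit point.
  x = 37: open {37} ∋ x has {37} ∩ (A ∖ {37}) = ∅, so x is NOT a limit point.
  x = 38: open {38} ∋ x has {38} ∩ (A ∖ {38}) = ∅, so x is NOT a limit point.
Collecting: A' = ∅.


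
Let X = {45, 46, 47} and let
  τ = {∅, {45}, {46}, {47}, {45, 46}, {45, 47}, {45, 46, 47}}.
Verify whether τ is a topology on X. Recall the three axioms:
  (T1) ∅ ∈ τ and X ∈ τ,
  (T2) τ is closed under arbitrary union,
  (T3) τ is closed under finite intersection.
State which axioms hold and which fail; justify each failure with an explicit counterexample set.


τ is NOT a topology on X.

Axiom (T1): ∅ ∈ τ? Yes; X ∈ τ? Yes.
Axiom (T2/T3): check pairwise unions and intersections of members of τ.
Counterexample for (T2): {46} ∪ {47} = {46, 47} ∉ τ. Therefore τ is NOT a topology.


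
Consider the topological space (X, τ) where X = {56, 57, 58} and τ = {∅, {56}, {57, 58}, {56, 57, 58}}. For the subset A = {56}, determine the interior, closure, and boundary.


int(A) = {56}, cl(A) = {56}, ∂A = ∅.

Closed sets in (X, τ) are complements of opens:
  closed(X, τ) = {∅, {56}, {57, 58}, {56, 57, 58}}.
int(A) = ⋃ {U ∈ τ : U ⊆ A}. Opens contained in A: ∅, {56}.
Taking the union of these: int(A) = {56}.
cl(A) = ⋂ {C closed : A ⊆ C}. Closed sets containing A: {56}, {56, 57, 58}.
Intersecting these: cl(A) = {56}.
∂A = cl(A) ∖ int(A) = {56} ∖ {56} = ∅.


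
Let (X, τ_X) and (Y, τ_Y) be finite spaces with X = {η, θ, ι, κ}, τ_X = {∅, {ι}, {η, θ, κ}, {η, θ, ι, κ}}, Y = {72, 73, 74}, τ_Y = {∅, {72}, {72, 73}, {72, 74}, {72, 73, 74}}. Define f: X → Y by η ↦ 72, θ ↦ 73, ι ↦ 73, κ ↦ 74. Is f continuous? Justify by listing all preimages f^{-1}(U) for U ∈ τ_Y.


f is NOT continuous.

Compute f^{-1}(U) for each U ∈ τ_Y:
  U = ∅: f^{-1}(U) = ∅ ∈ τ_X ✓.
  U = {72}: f^{-1}(U) = {η} ∉ τ_X ✗.
  U = {72, 73}: f^{-1}(U) = {η, θ, ι} ∉ τ_X ✗.
  U = {72, 74}: f^{-1}(U) = {η, κ} ∉ τ_X ✗.
  U = {72, 73, 74}: f^{-1}(U) = {η, θ, ι, κ} ∈ τ_X ✓.
Found U = {72} with f^{-1}(U) = {η} not in τ_X. Therefore f is NOT continuous.


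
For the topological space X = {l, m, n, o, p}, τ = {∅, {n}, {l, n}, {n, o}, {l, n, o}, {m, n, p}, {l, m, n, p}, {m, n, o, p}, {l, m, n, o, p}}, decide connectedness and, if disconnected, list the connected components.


(X, τ) is connected.

Find clopen sets (U ∈ τ with X ∖ U ∈ τ):
  U = ∅, X ∖ U = {l, m, n, o, p} — both open, so U is clopen.
  U = {l, m, n, o, p}, X ∖ U = ∅ — both open, so U is clopen.
Only trivial clopens (∅ and X) exist, so (X, τ) is connected.
Compute connected components by grouping points that agree on all clopens:
  component: {l, m, n, o, p}


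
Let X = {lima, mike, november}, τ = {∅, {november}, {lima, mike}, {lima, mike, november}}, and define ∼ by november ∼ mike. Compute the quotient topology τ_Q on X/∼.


X/∼ = {[lima], [mike=november]}; |τ_Q| = 2.

Equivalence classes: [lima], [mike=november].
Quotient map π: X → X/∼ sends lima ↦ [lima], mike ↦ [mike=november], november ↦ [mike=november].
For each subset V ⊆ X/∼, compute π^{-1}(V) ⊆ X and check whether π^{-1}(V) ∈ τ. V is open in τ_Q iff π^{-1}(V) ∈ τ.
  V = {}: π^{-1}(V) = ∅ ∈ τ ✓.
  V = {[lima]}: π^{-1}(V) = {lima} ∉ τ ✗.
  V = {[mike=november]}: π^{-1}(V) = {mike, november} ∉ τ ✗.
  V = {[lima], [mike=november]}: π^{-1}(V) = {lima, mike, november} ∈ τ ✓.
Open sets in the quotient: τ_Q = {{}, {[lima], [mike=november]}} (2 elements).


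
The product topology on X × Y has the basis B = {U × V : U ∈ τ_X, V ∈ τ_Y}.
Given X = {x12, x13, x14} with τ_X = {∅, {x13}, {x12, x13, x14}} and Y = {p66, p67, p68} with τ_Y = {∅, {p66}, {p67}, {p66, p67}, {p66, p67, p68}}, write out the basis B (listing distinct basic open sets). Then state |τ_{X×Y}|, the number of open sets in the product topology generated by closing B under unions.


Basis B = {∅ × ∅, {x13} × {p66}, {x13} × {p67}, {x13} × {p66, p67}, {x12, x13, x14} × {p66}, {x12, x13, x14} × {p67}, {x13} × {p66, p67, p68}, {x12, x13, x14} × {p66, p67}, {x12, x13, x14} × {p66, p67, p68}}; |τ_{X×Y}| = 14.

Enumerate products U × V with U ∈ τ_X, V ∈ τ_Y (deduplicated):
  ∅ × ∅ = {} (∅)
  {x13} × {p66} = {(x13,p66)}
  {x13} × {p67} = {(x13,p67)}
  {x13} × {p66, p67} = {(x13,p66), (x13,p67)}
  {x12, x13, x14} × {p66} = {(x12,p66), (x13,p66), (x14,p66)}
  {x12, x13, x14} × {p67} = {(x12,p67), (x13,p67), (x14,p67)}
  {x13} × {p66, p67, p68} = {(x13,p66), (x13,p67), (x13,p68)}
  {x12, x13, x14} × {p66, p67} = {(x12,p66), (x12,p67), (x13,p66), (x13,p67), (x14,p66), (x14,p67)}
  {x12, x13, x14} × {p66, p67, p68} = {(x12,p66), (x12,p67), (x12,p68), (x13,p66), (x13,p67), (x13,p68), (x14,p66), (x14,p67), (x14,p68)}
These 9 distinct sets form the basis B.
Close under arbitrary unions to get τ_{X×Y}; counting gives |τ_{X×Y}| = 14.


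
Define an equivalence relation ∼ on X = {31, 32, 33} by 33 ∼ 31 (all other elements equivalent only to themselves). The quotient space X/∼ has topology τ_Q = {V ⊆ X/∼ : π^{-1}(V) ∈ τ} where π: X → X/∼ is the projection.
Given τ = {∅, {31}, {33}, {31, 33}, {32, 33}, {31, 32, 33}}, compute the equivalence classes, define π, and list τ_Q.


X/∼ = {[31=33], [32]}; |τ_Q| = 3.

Equivalence classes: [31=33], [32].
Quotient map π: X → X/∼ sends 31 ↦ [31=33], 32 ↦ [32], 33 ↦ [31=33].
For each subset V ⊆ X/∼, compute π^{-1}(V) ⊆ X and check whether π^{-1}(V) ∈ τ. V is open in τ_Q iff π^{-1}(V) ∈ τ.
  V = {}: π^{-1}(V) = ∅ ∈ τ ✓.
  V = {[31=33]}: π^{-1}(V) = {31, 33} ∈ τ ✓.
  V = {[32]}: π^{-1}(V) = {32} ∉ τ ✗.
  V = {[31=33], [32]}: π^{-1}(V) = {31, 32, 33} ∈ τ ✓.
Open sets in the quotient: τ_Q = {{}, {[31=33]}, {[31=33], [32]}} (3 elements).


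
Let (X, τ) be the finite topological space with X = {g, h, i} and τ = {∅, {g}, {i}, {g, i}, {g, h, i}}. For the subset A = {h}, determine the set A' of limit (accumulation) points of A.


A' = ∅

For each x ∈ X, list the open sets U ∈ τ with x ∈ U, then check whether U ∩ (A ∖ {x}) ≠ ∅ for every such U.
  x = g: open {g} ∋ x has {g} ∩ (A ∖ {g}) = ∅, so x is NOT a limit point.
  x = h: open {g, h, i} ∋ x has {g, h, i} ∩ (A ∖ {h}) = ∅, so x is NOT a limit point.
  x = i: open {i} ∋ x has {i} ∩ (A ∖ {i}) = ∅, so x is NOT a limit point.
Collecting: A' = ∅.


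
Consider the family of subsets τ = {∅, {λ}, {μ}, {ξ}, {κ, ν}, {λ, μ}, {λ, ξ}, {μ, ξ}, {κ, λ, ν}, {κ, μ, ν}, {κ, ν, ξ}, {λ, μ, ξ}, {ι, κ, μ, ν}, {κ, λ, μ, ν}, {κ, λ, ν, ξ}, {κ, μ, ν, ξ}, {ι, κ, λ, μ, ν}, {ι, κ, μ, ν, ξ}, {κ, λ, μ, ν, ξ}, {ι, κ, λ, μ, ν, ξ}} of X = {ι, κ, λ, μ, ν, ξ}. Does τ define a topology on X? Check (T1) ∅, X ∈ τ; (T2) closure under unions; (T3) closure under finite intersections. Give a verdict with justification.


τ IS a topology on X.

Axiom (T1): ∅ ∈ τ? Yes; X ∈ τ? Yes.
Axiom (T2/T3): check pairwise unions and intersections of members of τ.
All pairwise intersections and unions checked — each lies in τ. Therefore τ satisfies (T1), (T2), (T3): it IS a topology on X.


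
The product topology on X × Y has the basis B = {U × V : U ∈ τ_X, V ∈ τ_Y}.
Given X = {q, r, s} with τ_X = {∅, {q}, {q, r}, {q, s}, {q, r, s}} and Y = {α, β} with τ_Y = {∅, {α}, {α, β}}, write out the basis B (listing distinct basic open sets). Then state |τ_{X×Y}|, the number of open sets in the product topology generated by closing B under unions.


Basis B = {∅ × ∅, {q} × {α}, {q} × {α, β}, {q, r} × {α}, {q, s} × {α}, {q, r, s} × {α}, {q, r} × {α, β}, {q, s} × {α, β}, {q, r, s} × {α, β}}; |τ_{X×Y}| = 14.

Enumerate products U × V with U ∈ τ_X, V ∈ τ_Y (deduplicated):
  ∅ × ∅ = {} (∅)
  {q} × {α} = {(q,α)}
  {q} × {α, β} = {(q,α), (q,β)}
  {q, r} × {α} = {(q,α), (r,α)}
  {q, s} × {α} = {(q,α), (s,α)}
  {q, r, s} × {α} = {(q,α), (r,α), (s,α)}
  {q, r} × {α, β} = {(q,α), (q,β), (r,α), (r,β)}
  {q, s} × {α, β} = {(q,α), (q,β), (s,α), (s,β)}
  {q, r, s} × {α, β} = {(q,α), (q,β), (r,α), (r,β), (s,α), (s,β)}
These 9 distinct sets form the basis B.
Close under arbitrary unions to get τ_{X×Y}; counting gives |τ_{X×Y}| = 14.


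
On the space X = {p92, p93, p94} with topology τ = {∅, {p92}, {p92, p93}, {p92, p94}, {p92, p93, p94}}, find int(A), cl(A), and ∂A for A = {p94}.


int(A) = ∅, cl(A) = {p94}, ∂A = {p94}.

Closed sets in (X, τ) are complements of opens:
  closed(X, τ) = {∅, {p93}, {p94}, {p93, p94}, {p92, p93, p94}}.
int(A) = ⋃ {U ∈ τ : U ⊆ A}. Opens contained in A: ∅.
Taking the union of these: int(A) = ∅.
cl(A) = ⋂ {C closed : A ⊆ C}. Closed sets containing A: {p94}, {p93, p94}, {p92, p93, p94}.
Intersecting these: cl(A) = {p94}.
∂A = cl(A) ∖ int(A) = {p94} ∖ ∅ = {p94}.


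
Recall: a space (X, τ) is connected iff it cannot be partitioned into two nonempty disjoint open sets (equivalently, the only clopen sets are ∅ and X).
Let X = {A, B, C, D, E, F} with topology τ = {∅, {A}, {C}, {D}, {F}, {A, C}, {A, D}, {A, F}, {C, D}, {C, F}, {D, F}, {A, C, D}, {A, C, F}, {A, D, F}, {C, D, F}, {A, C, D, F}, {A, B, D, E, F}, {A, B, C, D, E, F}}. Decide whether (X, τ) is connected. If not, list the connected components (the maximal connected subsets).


(X, τ) is disconnected; components = [{C}, {A, B, D, E, F}].

Find clopen sets (U ∈ τ with X ∖ U ∈ τ):
  U = ∅, X ∖ U = {A, B, C, D, E, F} — both open, so U is clopen.
  U = {C}, X ∖ U = {A, B, D, E, F} — both open, so U is clopen.
  U = {A, B, D, E, F}, X ∖ U = {C} — both open, so U is clopen.
  U = {A, B, C, D, E, F}, X ∖ U = ∅ — both open, so U is clopen.
Nontrivial clopen(s) exist: e.g. {A, B, D, E, F}. So (X, τ) is disconnected.
Compute connected components by grouping points that agree on all clopens:
  component: {C}
  component: {A, B, D, E, F}


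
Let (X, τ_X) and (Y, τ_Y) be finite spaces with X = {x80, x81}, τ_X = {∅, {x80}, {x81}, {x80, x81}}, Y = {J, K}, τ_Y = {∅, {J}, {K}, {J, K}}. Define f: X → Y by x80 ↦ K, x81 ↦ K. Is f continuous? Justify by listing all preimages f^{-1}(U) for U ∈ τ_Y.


f IS continuous.

Compute f^{-1}(U) for each U ∈ τ_Y:
  U = ∅: f^{-1}(U) = ∅ ∈ τ_X ✓.
  U = {J}: f^{-1}(U) = ∅ ∈ τ_X ✓.
  U = {K}: f^{-1}(U) = {x80, x81} ∈ τ_X ✓.
  U = {J, K}: f^{-1}(U) = {x80, x81} ∈ τ_X ✓.
Every preimage lies in τ_X, so f IS continuous.


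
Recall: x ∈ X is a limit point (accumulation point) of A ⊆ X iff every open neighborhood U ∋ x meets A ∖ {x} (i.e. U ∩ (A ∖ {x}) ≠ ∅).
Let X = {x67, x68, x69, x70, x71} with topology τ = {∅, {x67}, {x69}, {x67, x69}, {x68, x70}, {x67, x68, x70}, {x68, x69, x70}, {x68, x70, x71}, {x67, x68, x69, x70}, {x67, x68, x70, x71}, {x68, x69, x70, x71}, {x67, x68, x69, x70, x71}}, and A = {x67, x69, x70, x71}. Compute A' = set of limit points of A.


A' = {x68, x71}

For each x ∈ X, list the open sets U ∈ τ with x ∈ U, then check whether U ∩ (A ∖ {x}) ≠ ∅ for every such U.
  x = x67: open {x67} ∋ x has {x67} ∩ (A ∖ {x67}) = ∅, so x is NOT a limit point.
  x = x68: opens ∋ x are {x68, x70}, {x67, x68, x70}, {x68, x69, x70}, {x68, x70, x71}, {x67, x68, x69, x70}, {x67, x68, x70, x71}, {x68, x69, x70, x71}, {x67, x68, x69, x70, x71}; each meets A ∖ {x68}, so x IS a limit point.
  x = x69: open {x69} ∋ x has {x69} ∩ (A ∖ {x69}) = ∅, so x is NOT a limit point.
  x = x70: open {x68, x70} ∋ x has {x68, x70} ∩ (A ∖ {x70}) = ∅, so x is NOT a limit point.
  x = x71: opens ∋ x are {x68, x70, x71}, {x67, x68, x70, x71}, {x68, x69, x70, x71}, {x67, x68, x69, x70, x71}; each meets A ∖ {x71}, so x IS a limit point.
Collecting: A' = {x68, x71}.


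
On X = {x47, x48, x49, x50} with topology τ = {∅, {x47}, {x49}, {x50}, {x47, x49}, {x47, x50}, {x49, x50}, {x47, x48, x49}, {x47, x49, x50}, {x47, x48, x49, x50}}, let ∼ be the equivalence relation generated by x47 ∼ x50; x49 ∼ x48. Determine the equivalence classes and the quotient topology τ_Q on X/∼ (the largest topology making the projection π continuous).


X/∼ = {[x47=x50], [x48=x49]}; |τ_Q| = 3.

Equivalence classes: [x47=x50], [x48=x49].
Quotient map π: X → X/∼ sends x47 ↦ [x47=x50], x48 ↦ [x48=x49], x49 ↦ [x48=x49], x50 ↦ [x47=x50].
For each subset V ⊆ X/∼, compute π^{-1}(V) ⊆ X and check whether π^{-1}(V) ∈ τ. V is open in τ_Q iff π^{-1}(V) ∈ τ.
  V = {}: π^{-1}(V) = ∅ ∈ τ ✓.
  V = {[x47=x50]}: π^{-1}(V) = {x47, x50} ∈ τ ✓.
  V = {[x48=x49]}: π^{-1}(V) = {x48, x49} ∉ τ ✗.
  V = {[x47=x50], [x48=x49]}: π^{-1}(V) = {x47, x48, x49, x50} ∈ τ ✓.
Open sets in the quotient: τ_Q = {{}, {[x47=x50]}, {[x47=x50], [x48=x49]}} (3 elements).
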